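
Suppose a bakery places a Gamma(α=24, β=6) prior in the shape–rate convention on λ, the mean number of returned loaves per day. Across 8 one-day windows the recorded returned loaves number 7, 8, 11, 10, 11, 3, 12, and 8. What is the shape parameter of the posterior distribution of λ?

Total count: 7 + 8 + 11 + 10 + 11 + 3 + 12 + 8 = 70.
Total exposure: 8 days.
Gamma(α, β) with Poisson data over total exposure Σt gives posterior Gamma(α+Σx, β+Σt) = Gamma(94, 14).

94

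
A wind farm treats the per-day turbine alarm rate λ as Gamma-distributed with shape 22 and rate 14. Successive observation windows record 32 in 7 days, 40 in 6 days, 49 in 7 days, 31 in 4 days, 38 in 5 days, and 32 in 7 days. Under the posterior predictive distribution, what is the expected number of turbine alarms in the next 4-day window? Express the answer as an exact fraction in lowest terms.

Total count: 32 + 40 + 49 + 31 + 38 + 32 = 222.
Total exposure: 7 + 6 + 7 + 4 + 5 + 7 = 36 days.
Conjugate update: add total count to the shape and total exposure to the rate, giving Gamma(244, 50).
Predictive mean over a 4-day window = T·E[λ|data] = 4·244/50 = 488/25.

488/25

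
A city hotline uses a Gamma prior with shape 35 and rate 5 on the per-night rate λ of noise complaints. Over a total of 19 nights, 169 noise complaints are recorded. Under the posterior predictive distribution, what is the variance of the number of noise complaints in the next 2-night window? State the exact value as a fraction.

Total count 169 over total exposure 19 nights.
Posterior: α' = 35 + 169 = 204, β' = 5 + 19 = 24.
The posterior predictive for a window of length T is Negative Binomial with variance T·α'·(β'+T)/β'² = 2·204·26/576 = 221/12.

221/12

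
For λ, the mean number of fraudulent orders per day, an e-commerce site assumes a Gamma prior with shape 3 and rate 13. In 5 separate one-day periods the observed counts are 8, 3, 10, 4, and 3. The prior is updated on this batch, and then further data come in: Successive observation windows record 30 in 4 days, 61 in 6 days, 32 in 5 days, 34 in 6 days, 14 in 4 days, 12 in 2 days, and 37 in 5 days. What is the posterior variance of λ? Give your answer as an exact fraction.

251/2500

Total count: 8 + 3 + 10 + 4 + 3 = 28.
Total exposure: 5 days.
After the first batch: Gamma(3 + 28, 13 + 5) = Gamma(31, 18).
Total count: 30 + 61 + 32 + 34 + 14 + 12 + 37 = 220.
Total exposure: 4 + 6 + 5 + 6 + 4 + 2 + 5 = 32 days.
After the second batch: Gamma(31 + 220, 18 + 32) = Gamma(251, 50).
Posterior variance = α'/β'² = 251/2500.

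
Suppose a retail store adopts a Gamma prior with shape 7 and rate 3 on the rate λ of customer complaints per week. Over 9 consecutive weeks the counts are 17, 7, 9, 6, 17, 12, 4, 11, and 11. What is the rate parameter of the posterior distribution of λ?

12

Total count: 17 + 7 + 9 + 6 + 17 + 12 + 4 + 11 + 11 = 94.
Total exposure: 9 weeks.
The Gamma prior is conjugate for the Poisson rate, so λ | data ~ Gamma(7+94, 3+9) = Gamma(101, 12).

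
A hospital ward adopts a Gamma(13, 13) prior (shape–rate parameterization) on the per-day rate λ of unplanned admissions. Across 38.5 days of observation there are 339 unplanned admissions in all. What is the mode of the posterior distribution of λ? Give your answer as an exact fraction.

702/103

Total count 339 over total exposure 38.5 days.
Conjugate update: add total count to the shape and total exposure to the rate, giving Gamma(352, 103/2).
Posterior mode = (α'−1)/β' = 351/(103/2) = 702/103.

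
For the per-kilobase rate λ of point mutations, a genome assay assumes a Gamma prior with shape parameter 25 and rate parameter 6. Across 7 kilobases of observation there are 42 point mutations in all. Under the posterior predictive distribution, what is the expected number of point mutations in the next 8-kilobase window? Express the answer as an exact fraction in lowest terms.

536/13

Total count 42 over total exposure 7 kilobases.
Conjugate update: add total count to the shape and total exposure to the rate, giving Gamma(67, 13).
Predictive mean over an 8-kilobase window = T·E[λ|data] = 8·67/13 = 536/13.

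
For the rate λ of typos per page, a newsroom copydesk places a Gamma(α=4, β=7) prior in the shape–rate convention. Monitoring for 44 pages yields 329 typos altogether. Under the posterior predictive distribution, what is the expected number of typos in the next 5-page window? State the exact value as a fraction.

555/17

Total count 329 over total exposure 44 pages.
The Gamma prior is conjugate for the Poisson rate, so λ | data ~ Gamma(4+329, 7+44) = Gamma(333, 51).
Predictive mean over a 5-page window = T·E[λ|data] = 5·333/51 = 555/17.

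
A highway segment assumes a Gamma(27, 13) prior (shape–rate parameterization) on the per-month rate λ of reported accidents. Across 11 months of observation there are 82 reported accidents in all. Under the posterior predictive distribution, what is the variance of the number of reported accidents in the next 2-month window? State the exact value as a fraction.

1417/144

Total count 82 over total exposure 11 months.
By Gamma–Poisson conjugacy, the posterior is Gamma(α + Σx, β + Σt) = Gamma(27 + 82, 13 + 11) = Gamma(109, 24).
The posterior predictive for a window of length T is Negative Binomial with variance T·α'·(β'+T)/β'² = 2·109·26/576 = 1417/144.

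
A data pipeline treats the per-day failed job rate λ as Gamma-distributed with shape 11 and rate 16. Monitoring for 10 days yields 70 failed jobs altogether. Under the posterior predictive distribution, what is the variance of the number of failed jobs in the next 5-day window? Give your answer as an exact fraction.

12555/676

Total count 70 over total exposure 10 days.
By Gamma–Poisson conjugacy, the posterior is Gamma(α + Σx, β + Σt) = Gamma(11 + 70, 16 + 10) = Gamma(81, 26).
The posterior predictive for a window of length T is Negative Binomial with variance T·α'·(β'+T)/β'² = 5·81·31/676 = 12555/676.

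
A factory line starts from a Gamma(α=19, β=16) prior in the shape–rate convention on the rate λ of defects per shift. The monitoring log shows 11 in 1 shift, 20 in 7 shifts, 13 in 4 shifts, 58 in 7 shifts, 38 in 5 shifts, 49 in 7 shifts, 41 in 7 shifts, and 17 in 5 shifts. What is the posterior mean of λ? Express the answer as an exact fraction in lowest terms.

266/59

Total count: 11 + 20 + 13 + 58 + 38 + 49 + 41 + 17 = 247.
Total exposure: 1 + 7 + 4 + 7 + 5 + 7 + 7 + 5 = 43 shifts.
By Gamma–Poisson conjugacy, the posterior is Gamma(α + Σx, β + Σt) = Gamma(19 + 247, 16 + 43) = Gamma(266, 59).
Posterior mean = α'/β' = 266/59.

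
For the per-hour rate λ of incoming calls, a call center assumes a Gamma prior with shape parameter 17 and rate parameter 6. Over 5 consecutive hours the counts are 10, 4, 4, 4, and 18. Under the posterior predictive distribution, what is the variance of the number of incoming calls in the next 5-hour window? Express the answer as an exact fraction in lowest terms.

4560/121

Total count: 10 + 4 + 4 + 4 + 18 = 40.
Total exposure: 5 hours.
The Gamma prior is conjugate for the Poisson rate, so λ | data ~ Gamma(17+40, 6+5) = Gamma(57, 11).
The posterior predictive for a window of length T is Negative Binomial with variance T·α'·(β'+T)/β'² = 5·57·16/121 = 4560/121.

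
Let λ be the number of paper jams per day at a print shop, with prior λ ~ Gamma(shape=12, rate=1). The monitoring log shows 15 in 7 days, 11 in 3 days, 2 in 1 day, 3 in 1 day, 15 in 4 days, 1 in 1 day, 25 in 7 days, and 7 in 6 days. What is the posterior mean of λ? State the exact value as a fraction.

Total count: 15 + 11 + 2 + 3 + 15 + 1 + 25 + 7 = 79.
Total exposure: 7 + 3 + 1 + 1 + 4 + 1 + 7 + 6 = 30 days.
Conjugate update: add total count to the shape and total exposure to the rate, giving Gamma(91, 31).
Posterior mean = α'/β' = 91/31.

91/31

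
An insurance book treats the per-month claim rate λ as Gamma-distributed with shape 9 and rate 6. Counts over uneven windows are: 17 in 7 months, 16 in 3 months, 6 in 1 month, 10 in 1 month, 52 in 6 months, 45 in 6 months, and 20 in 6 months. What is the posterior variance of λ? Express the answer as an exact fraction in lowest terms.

175/1296

Total count: 17 + 16 + 6 + 10 + 52 + 45 + 20 = 166.
Total exposure: 7 + 3 + 1 + 1 + 6 + 6 + 6 = 30 months.
The Gamma prior is conjugate for the Poisson rate, so λ | data ~ Gamma(9+166, 6+30) = Gamma(175, 36).
Posterior variance = α'/β'² = 175/1296.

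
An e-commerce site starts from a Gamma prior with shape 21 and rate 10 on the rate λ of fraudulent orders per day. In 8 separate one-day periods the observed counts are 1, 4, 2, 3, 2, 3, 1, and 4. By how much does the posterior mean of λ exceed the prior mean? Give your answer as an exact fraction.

Total count: 1 + 4 + 2 + 3 + 2 + 3 + 1 + 4 = 20.
Total exposure: 8 days.
The Gamma prior is conjugate for the Poisson rate, so λ | data ~ Gamma(21+20, 10+8) = Gamma(41, 18).
Posterior mean = 41/18 = 41/18; prior mean = 21/10 = 21/10. Difference = 41/18 − 21/10 = 8/45.

8/45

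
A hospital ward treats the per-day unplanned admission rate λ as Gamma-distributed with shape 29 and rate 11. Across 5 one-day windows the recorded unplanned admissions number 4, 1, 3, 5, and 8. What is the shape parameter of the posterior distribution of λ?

Total count: 4 + 1 + 3 + 5 + 8 = 21.
Total exposure: 5 days.
Posterior: α' = 29 + 21 = 50, β' = 11 + 5 = 16.

50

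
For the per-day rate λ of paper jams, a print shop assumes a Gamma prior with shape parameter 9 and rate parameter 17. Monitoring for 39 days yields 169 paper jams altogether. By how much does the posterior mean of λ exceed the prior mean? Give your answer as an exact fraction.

1261/476

Total count 169 over total exposure 39 days.
Conjugate update: add total count to the shape and total exposure to the rate, giving Gamma(178, 56).
Posterior mean = 178/56 = 89/28; prior mean = 9/17 = 9/17. Difference = 89/28 − 9/17 = 1261/476.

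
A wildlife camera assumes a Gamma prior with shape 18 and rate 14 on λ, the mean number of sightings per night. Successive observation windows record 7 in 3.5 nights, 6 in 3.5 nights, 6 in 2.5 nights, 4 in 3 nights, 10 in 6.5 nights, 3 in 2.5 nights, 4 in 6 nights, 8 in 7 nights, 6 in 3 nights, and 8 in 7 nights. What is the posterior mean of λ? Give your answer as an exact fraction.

160/117

Total count: 7 + 6 + 6 + 4 + 10 + 3 + 4 + 8 + 6 + 8 = 62.
Total exposure: 3.5 + 3.5 + 2.5 + 3 + 6.5 + 2.5 + 6 + 7 + 3 + 7 = 44.5 nights.
Gamma(α, β) with Poisson data over total exposure Σt gives posterior Gamma(α+Σx, β+Σt) = Gamma(80, 117/2).
Posterior mean = α'/β' = 80/(117/2) = 160/117.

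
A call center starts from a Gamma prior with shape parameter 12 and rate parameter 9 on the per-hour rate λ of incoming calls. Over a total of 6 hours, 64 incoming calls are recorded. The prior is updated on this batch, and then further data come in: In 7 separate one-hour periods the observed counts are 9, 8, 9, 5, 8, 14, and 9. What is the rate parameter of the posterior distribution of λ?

22

Total count 64 over total exposure 6 hours.
After the first batch: Gamma(12 + 64, 9 + 6) = Gamma(76, 15).
Total count: 9 + 8 + 9 + 5 + 8 + 14 + 9 = 62.
Total exposure: 7 hours.
After the second batch: Gamma(76 + 62, 15 + 7) = Gamma(138, 22).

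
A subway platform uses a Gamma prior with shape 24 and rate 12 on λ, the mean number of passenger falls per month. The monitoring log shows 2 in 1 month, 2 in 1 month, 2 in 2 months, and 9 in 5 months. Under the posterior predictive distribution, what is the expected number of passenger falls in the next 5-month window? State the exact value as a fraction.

65/7

Total count: 2 + 2 + 2 + 9 = 15.
Total exposure: 1 + 1 + 2 + 5 = 9 months.
Conjugate update: add total count to the shape and total exposure to the rate, giving Gamma(39, 21).
Predictive mean over a 5-month window = T·E[λ|data] = 5·39/21 = 65/7.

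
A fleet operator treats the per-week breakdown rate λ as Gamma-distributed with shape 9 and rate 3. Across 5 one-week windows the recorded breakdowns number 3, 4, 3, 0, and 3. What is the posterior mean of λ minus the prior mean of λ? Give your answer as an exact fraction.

Total count: 3 + 4 + 3 + 0 + 3 = 13.
Total exposure: 5 weeks.
The Gamma prior is conjugate for the Poisson rate, so λ | data ~ Gamma(9+13, 3+5) = Gamma(22, 8).
Posterior mean = 22/8 = 11/4; prior mean = 9/3 = 3. Difference = 11/4 − 3 = -1/4.

-1/4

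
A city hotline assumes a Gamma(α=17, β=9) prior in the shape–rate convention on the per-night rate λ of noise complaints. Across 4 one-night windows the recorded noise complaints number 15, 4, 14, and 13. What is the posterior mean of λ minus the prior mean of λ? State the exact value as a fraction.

346/117

Total count: 15 + 4 + 14 + 13 = 46.
Total exposure: 4 nights.
Gamma(α, β) with Poisson data over total exposure Σt gives posterior Gamma(α+Σx, β+Σt) = Gamma(63, 13).
Posterior mean = 63/13 = 63/13; prior mean = 17/9 = 17/9. Difference = 63/13 − 17/9 = 346/117.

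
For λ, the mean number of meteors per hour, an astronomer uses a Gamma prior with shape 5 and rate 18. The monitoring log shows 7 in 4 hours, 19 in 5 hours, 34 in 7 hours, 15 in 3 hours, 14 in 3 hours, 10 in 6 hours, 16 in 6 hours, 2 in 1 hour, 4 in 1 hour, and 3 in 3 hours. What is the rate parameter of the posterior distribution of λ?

Total count: 7 + 19 + 34 + 15 + 14 + 10 + 16 + 2 + 4 + 3 = 124.
Total exposure: 4 + 5 + 7 + 3 + 3 + 6 + 6 + 1 + 1 + 3 = 39 hours.
Posterior: α' = 5 + 124 = 129, β' = 18 + 39 = 57.

57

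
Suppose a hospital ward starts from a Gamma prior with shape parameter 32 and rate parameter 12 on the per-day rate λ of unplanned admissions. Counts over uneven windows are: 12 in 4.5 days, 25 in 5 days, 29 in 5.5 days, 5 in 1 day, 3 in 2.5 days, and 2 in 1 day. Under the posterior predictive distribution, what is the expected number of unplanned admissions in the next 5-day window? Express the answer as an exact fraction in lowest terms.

120/7

Total count: 12 + 25 + 29 + 5 + 3 + 2 = 76.
Total exposure: 4.5 + 5 + 5.5 + 1 + 2.5 + 1 = 19.5 days.
Conjugate update: add total count to the shape and total exposure to the rate, giving Gamma(108, 63/2).
Predictive mean over a 5-day window = T·E[λ|data] = 5·108/(63/2) = 120/7.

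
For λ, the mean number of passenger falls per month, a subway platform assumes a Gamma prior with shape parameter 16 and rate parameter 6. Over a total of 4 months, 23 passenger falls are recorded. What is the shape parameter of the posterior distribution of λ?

Total count 23 over total exposure 4 months.
Gamma(α, β) with Poisson data over total exposure Σt gives posterior Gamma(α+Σx, β+Σt) = Gamma(39, 10).

39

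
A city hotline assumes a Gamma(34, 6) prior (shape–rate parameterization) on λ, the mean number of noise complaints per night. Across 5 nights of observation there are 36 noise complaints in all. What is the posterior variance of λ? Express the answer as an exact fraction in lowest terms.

Total count 36 over total exposure 5 nights.
Posterior: α' = 34 + 36 = 70, β' = 6 + 5 = 11.
Posterior variance = α'/β'² = 70/121.

70/121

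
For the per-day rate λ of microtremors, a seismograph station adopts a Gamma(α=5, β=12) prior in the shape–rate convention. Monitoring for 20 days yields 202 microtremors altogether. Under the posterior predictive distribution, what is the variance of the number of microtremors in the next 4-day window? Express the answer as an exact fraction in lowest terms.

Total count 202 over total exposure 20 days.
The Gamma prior is conjugate for the Poisson rate, so λ | data ~ Gamma(5+202, 12+20) = Gamma(207, 32).
The posterior predictive for a window of length T is Negative Binomial with variance T·α'·(β'+T)/β'² = 4·207·36/1024 = 1863/64.

1863/64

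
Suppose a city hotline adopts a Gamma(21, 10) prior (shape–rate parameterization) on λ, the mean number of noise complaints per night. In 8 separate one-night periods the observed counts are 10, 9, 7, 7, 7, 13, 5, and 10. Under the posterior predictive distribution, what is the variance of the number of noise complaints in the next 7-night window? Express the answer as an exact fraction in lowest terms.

15575/324

Total count: 10 + 9 + 7 + 7 + 7 + 13 + 5 + 10 = 68.
Total exposure: 8 nights.
By Gamma–Poisson conjugacy, the posterior is Gamma(α + Σx, β + Σt) = Gamma(21 + 68, 10 + 8) = Gamma(89, 18).
The posterior predictive for a window of length T is Negative Binomial with variance T·α'·(β'+T)/β'² = 7·89·25/324 = 15575/324.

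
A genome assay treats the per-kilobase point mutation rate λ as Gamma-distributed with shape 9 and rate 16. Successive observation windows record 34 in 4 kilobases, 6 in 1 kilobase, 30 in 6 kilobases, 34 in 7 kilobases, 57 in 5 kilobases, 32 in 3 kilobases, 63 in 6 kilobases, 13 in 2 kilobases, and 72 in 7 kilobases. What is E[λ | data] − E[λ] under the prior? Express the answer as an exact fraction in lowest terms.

5087/912

Total count: 34 + 6 + 30 + 34 + 57 + 32 + 63 + 13 + 72 = 341.
Total exposure: 4 + 1 + 6 + 7 + 5 + 3 + 6 + 2 + 7 = 41 kilobases.
Posterior: α' = 9 + 341 = 350, β' = 16 + 41 = 57.
Posterior mean = 350/57 = 350/57; prior mean = 9/16 = 9/16. Difference = 350/57 − 9/16 = 5087/912.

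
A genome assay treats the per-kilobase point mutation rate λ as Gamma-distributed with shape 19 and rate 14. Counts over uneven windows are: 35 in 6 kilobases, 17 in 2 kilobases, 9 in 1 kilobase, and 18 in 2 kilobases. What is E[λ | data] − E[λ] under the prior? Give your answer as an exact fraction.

897/350

Total count: 35 + 17 + 9 + 18 = 79.
Total exposure: 6 + 2 + 1 + 2 = 11 kilobases.
Conjugate update: add total count to the shape and total exposure to the rate, giving Gamma(98, 25).
Posterior mean = 98/25 = 98/25; prior mean = 19/14 = 19/14. Difference = 98/25 − 19/14 = 897/350.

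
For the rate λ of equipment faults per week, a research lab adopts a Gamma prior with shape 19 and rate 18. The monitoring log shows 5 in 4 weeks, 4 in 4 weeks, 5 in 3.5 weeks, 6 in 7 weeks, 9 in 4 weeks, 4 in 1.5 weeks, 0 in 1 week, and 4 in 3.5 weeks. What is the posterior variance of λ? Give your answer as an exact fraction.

224/8649

Total count: 5 + 4 + 5 + 6 + 9 + 4 + 0 + 4 = 37.
Total exposure: 4 + 4 + 3.5 + 7 + 4 + 1.5 + 1 + 3.5 = 28.5 weeks.
By Gamma–Poisson conjugacy, the posterior is Gamma(α + Σx, β + Σt) = Gamma(19 + 37, 18 + 28.5) = Gamma(56, 93/2).
Posterior variance = α'/β'² = 56/(8649/4) = 224/8649.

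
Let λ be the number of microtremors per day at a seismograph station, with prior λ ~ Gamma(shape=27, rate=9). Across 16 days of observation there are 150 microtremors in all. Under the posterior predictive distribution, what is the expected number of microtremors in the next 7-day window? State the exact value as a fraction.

Total count 150 over total exposure 16 days.
Conjugate update: add total count to the shape and total exposure to the rate, giving Gamma(177, 25).
Predictive mean over a 7-day window = T·E[λ|data] = 7·177/25 = 1239/25.

1239/25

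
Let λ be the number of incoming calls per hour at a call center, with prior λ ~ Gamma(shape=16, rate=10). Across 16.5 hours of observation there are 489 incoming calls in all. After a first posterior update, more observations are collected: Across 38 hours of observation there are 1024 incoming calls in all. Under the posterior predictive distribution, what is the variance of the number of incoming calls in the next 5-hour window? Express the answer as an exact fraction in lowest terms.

2125310/16641

Total count 489 over total exposure 16.5 hours.
After the first batch: Gamma(16 + 489, 10 + 16.5) = Gamma(505, 53/2).
Total count 1024 over total exposure 38 hours.
After the second batch: Gamma(505 + 1024, 53/2 + 38) = Gamma(1529, 129/2).
The posterior predictive for a window of length T is Negative Binomial with variance T·α'·(β'+T)/β'² = 5·1529·(139/2)/(16641/4) = 2125310/16641.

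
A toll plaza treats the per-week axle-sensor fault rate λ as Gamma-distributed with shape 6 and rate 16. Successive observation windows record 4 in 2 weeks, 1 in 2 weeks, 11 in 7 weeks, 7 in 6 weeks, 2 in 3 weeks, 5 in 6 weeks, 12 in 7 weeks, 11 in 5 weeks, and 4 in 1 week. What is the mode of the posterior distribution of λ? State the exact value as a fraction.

Total count: 4 + 1 + 11 + 7 + 2 + 5 + 12 + 11 + 4 = 57.
Total exposure: 2 + 2 + 7 + 6 + 3 + 6 + 7 + 5 + 1 = 39 weeks.
By Gamma–Poisson conjugacy, the posterior is Gamma(α + Σx, β + Σt) = Gamma(6 + 57, 16 + 39) = Gamma(63, 55).
Posterior mode = (α'−1)/β' = 62/55.

62/55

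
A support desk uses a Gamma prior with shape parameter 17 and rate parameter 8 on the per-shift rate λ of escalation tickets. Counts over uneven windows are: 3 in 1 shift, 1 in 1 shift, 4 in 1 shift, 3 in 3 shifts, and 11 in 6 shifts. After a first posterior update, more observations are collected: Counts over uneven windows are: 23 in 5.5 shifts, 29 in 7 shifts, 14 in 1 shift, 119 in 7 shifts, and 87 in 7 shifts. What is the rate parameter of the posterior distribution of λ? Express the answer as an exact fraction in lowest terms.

Total count: 3 + 1 + 4 + 3 + 11 = 22.
Total exposure: 1 + 1 + 1 + 3 + 6 = 12 shifts.
After the first batch: Gamma(17 + 22, 8 + 12) = Gamma(39, 20).
Total count: 23 + 29 + 14 + 119 + 87 = 272.
Total exposure: 5.5 + 7 + 1 + 7 + 7 = 27.5 shifts.
After the second batch: Gamma(39 + 272, 20 + 27.5) = Gamma(311, 95/2).

95/2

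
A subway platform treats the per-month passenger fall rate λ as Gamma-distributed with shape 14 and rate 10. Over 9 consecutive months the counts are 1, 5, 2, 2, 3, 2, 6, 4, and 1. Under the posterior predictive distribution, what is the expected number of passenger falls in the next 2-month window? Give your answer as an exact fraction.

80/19

Total count: 1 + 5 + 2 + 2 + 3 + 2 + 6 + 4 + 1 = 26.
Total exposure: 9 months.
Posterior: α' = 14 + 26 = 40, β' = 10 + 9 = 19.
Predictive mean over a 2-month window = T·E[λ|data] = 2·40/19 = 80/19.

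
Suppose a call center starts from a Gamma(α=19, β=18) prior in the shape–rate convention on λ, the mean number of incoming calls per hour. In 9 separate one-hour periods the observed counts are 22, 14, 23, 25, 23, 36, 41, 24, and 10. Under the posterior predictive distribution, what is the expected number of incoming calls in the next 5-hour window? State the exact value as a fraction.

Total count: 22 + 14 + 23 + 25 + 23 + 36 + 41 + 24 + 10 = 218.
Total exposure: 9 hours.
Conjugate update: add total count to the shape and total exposure to the rate, giving Gamma(237, 27).
Predictive mean over a 5-hour window = T·E[λ|data] = 5·237/27 = 395/9.

395/9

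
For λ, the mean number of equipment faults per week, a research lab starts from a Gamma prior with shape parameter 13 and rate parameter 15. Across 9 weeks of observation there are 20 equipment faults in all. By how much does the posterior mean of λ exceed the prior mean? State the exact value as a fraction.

Total count 20 over total exposure 9 weeks.
Gamma(α, β) with Poisson data over total exposure Σt gives posterior Gamma(α+Σx, β+Σt) = Gamma(33, 24).
Posterior mean = 33/24 = 11/8; prior mean = 13/15 = 13/15. Difference = 11/8 − 13/15 = 61/120.

61/120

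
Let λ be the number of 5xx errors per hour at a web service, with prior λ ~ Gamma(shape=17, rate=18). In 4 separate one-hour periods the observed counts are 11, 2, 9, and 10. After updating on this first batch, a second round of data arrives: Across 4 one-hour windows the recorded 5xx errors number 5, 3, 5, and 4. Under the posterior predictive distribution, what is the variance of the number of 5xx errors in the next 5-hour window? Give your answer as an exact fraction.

5115/338

Total count: 11 + 2 + 9 + 10 = 32.
Total exposure: 4 hours.
After the first batch: Gamma(17 + 32, 18 + 4) = Gamma(49, 22).
Total count: 5 + 3 + 5 + 4 = 17.
Total exposure: 4 hours.
After the second batch: Gamma(49 + 17, 22 + 4) = Gamma(66, 26).
The posterior predictive for a window of length T is Negative Binomial with variance T·α'·(β'+T)/β'² = 5·66·31/676 = 5115/338.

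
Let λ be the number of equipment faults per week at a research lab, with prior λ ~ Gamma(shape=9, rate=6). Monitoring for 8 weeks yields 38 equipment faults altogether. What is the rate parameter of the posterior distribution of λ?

Total count 38 over total exposure 8 weeks.
By Gamma–Poisson conjugacy, the posterior is Gamma(α + Σx, β + Σt) = Gamma(9 + 38, 6 + 8) = Gamma(47, 14).

14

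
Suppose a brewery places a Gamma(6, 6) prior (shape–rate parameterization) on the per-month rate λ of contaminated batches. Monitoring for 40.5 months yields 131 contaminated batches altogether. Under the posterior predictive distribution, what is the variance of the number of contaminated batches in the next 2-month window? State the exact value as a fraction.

53156/8649

Total count 131 over total exposure 40.5 months.
Posterior: α' = 6 + 131 = 137, β' = 6 + 40.5 = 93/2.
The posterior predictive for a window of length T is Negative Binomial with variance T·α'·(β'+T)/β'² = 2·137·(97/2)/(8649/4) = 53156/8649.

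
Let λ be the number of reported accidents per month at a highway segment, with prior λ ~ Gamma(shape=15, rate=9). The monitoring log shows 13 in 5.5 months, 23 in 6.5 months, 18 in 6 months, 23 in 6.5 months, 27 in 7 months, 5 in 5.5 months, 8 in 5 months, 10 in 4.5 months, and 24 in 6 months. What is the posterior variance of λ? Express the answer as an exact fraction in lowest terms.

Total count: 13 + 23 + 18 + 23 + 27 + 5 + 8 + 10 + 24 = 151.
Total exposure: 5.5 + 6.5 + 6 + 6.5 + 7 + 5.5 + 5 + 4.5 + 6 = 52.5 months.
Posterior: α' = 15 + 151 = 166, β' = 9 + 52.5 = 123/2.
Posterior variance = α'/β'² = 166/(15129/4) = 664/15129.

664/15129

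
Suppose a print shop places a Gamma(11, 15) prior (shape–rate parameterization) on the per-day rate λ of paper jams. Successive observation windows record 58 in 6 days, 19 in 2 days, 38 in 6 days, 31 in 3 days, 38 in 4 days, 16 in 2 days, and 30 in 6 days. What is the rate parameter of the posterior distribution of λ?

44

Total count: 58 + 19 + 38 + 31 + 38 + 16 + 30 = 230.
Total exposure: 6 + 2 + 6 + 3 + 4 + 2 + 6 = 29 days.
Posterior: α' = 11 + 230 = 241, β' = 15 + 29 = 44.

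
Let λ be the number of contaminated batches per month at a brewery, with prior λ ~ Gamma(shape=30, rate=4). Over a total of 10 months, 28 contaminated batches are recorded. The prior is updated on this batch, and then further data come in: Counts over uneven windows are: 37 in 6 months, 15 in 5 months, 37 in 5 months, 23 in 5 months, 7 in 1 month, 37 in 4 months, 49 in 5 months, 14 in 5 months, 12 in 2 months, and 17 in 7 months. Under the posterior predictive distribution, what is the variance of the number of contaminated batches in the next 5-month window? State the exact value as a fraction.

Total count 28 over total exposure 10 months.
After the first batch: Gamma(30 + 28, 4 + 10) = Gamma(58, 14).
Total count: 37 + 15 + 37 + 23 + 7 + 37 + 49 + 14 + 12 + 17 = 248.
Total exposure: 6 + 5 + 5 + 5 + 1 + 4 + 5 + 5 + 2 + 7 = 45 months.
After the second batch: Gamma(58 + 248, 14 + 45) = Gamma(306, 59).
The posterior predictive for a window of length T is Negative Binomial with variance T·α'·(β'+T)/β'² = 5·306·64/3481 = 97920/3481.

97920/3481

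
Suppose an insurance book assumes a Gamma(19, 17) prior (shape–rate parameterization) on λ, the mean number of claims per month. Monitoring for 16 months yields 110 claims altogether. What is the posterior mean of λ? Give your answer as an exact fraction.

Total count 110 over total exposure 16 months.
The Gamma prior is conjugate for the Poisson rate, so λ | data ~ Gamma(19+110, 17+16) = Gamma(129, 33).
Posterior mean = α'/β' = 129/33 = 43/11.

43/11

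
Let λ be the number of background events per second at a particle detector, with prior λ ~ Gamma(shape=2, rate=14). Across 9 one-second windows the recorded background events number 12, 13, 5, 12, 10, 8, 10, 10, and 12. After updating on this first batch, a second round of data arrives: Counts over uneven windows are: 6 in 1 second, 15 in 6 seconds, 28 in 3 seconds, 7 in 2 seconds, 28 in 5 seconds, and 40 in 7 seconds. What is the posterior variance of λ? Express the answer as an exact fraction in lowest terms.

218/2209

Total count: 12 + 13 + 5 + 12 + 10 + 8 + 10 + 10 + 12 = 92.
Total exposure: 9 seconds.
After the first batch: Gamma(2 + 92, 14 + 9) = Gamma(94, 23).
Total count: 6 + 15 + 28 + 7 + 28 + 40 = 124.
Total exposure: 1 + 6 + 3 + 2 + 5 + 7 = 24 seconds.
After the second batch: Gamma(94 + 124, 23 + 24) = Gamma(218, 47).
Posterior variance = α'/β'² = 218/2209.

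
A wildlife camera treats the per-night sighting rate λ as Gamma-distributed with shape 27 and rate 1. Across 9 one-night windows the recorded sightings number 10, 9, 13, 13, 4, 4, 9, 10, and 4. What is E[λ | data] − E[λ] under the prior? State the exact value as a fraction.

-167/10

Total count: 10 + 9 + 13 + 13 + 4 + 4 + 9 + 10 + 4 = 76.
Total exposure: 9 nights.
Posterior: α' = 27 + 76 = 103, β' = 1 + 9 = 10.
Posterior mean = 103/10 = 103/10; prior mean = 27/1 = 27. Difference = 103/10 − 27 = -167/10.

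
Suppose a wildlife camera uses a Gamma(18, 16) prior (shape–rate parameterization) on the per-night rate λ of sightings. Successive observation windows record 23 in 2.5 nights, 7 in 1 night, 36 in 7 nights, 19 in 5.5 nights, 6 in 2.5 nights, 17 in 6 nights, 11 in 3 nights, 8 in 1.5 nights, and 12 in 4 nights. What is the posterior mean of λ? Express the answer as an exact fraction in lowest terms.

Total count: 23 + 7 + 36 + 19 + 6 + 17 + 11 + 8 + 12 = 139.
Total exposure: 2.5 + 1 + 7 + 5.5 + 2.5 + 6 + 3 + 1.5 + 4 = 33 nights.
By Gamma–Poisson conjugacy, the posterior is Gamma(α + Σx, β + Σt) = Gamma(18 + 139, 16 + 33) = Gamma(157, 49).
Posterior mean = α'/β' = 157/49.

157/49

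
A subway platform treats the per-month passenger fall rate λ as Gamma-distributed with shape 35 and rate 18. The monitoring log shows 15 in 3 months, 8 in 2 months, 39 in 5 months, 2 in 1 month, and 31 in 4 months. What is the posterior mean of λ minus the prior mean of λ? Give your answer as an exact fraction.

395/198

Total count: 15 + 8 + 39 + 2 + 31 = 95.
Total exposure: 3 + 2 + 5 + 1 + 4 = 15 months.
The Gamma prior is conjugate for the Poisson rate, so λ | data ~ Gamma(35+95, 18+15) = Gamma(130, 33).
Posterior mean = 130/33 = 130/33; prior mean = 35/18 = 35/18. Difference = 130/33 − 35/18 = 395/198.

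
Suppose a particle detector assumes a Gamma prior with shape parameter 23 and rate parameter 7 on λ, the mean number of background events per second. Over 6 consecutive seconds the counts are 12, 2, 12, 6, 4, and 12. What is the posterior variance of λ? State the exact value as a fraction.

Total count: 12 + 2 + 12 + 6 + 4 + 12 = 48.
Total exposure: 6 seconds.
The Gamma prior is conjugate for the Poisson rate, so λ | data ~ Gamma(23+48, 7+6) = Gamma(71, 13).
Posterior variance = α'/β'² = 71/169.

71/169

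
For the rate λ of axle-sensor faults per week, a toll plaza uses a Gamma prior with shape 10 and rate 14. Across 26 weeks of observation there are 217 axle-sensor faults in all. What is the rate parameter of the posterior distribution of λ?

Total count 217 over total exposure 26 weeks.
Gamma(α, β) with Poisson data over total exposure Σt gives posterior Gamma(α+Σx, β+Σt) = Gamma(227, 40).

40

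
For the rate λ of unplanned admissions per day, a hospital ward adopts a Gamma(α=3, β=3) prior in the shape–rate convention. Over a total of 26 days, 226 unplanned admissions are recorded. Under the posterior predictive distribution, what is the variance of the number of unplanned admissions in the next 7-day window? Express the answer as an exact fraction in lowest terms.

57708/841

Total count 226 over total exposure 26 days.
Conjugate update: add total count to the shape and total exposure to the rate, giving Gamma(229, 29).
The posterior predictive for a window of length T is Negative Binomial with variance T·α'·(β'+T)/β'² = 7·229·36/841 = 57708/841.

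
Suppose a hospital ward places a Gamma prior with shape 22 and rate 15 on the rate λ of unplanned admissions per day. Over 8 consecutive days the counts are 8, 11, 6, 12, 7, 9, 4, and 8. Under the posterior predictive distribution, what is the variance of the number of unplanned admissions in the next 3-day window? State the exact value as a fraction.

Total count: 8 + 11 + 6 + 12 + 7 + 9 + 4 + 8 = 65.
Total exposure: 8 days.
By Gamma–Poisson conjugacy, the posterior is Gamma(α + Σx, β + Σt) = Gamma(22 + 65, 15 + 8) = Gamma(87, 23).
The posterior predictive for a window of length T is Negative Binomial with variance T·α'·(β'+T)/β'² = 3·87·26/529 = 6786/529.

6786/529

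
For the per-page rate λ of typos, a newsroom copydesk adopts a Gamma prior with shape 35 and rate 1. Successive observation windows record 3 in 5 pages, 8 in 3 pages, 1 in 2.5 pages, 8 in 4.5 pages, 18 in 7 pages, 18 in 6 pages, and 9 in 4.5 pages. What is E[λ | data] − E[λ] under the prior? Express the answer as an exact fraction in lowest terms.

-2145/67

Total count: 3 + 8 + 1 + 8 + 18 + 18 + 9 = 65.
Total exposure: 5 + 3 + 2.5 + 4.5 + 7 + 6 + 4.5 = 32.5 pages.
Conjugate update: add total count to the shape and total exposure to the rate, giving Gamma(100, 67/2).
Posterior mean = 100/(67/2) = 200/67; prior mean = 35/1 = 35. Difference = 200/67 − 35 = -2145/67.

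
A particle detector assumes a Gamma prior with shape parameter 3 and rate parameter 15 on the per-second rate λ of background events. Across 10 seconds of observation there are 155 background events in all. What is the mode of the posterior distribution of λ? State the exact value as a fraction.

157/25

Total count 155 over total exposure 10 seconds.
Posterior: α' = 3 + 155 = 158, β' = 15 + 10 = 25.
Posterior mode = (α'−1)/β' = 157/25.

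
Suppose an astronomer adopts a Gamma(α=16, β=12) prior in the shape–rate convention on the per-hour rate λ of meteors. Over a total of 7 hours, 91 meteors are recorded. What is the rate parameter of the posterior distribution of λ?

Total count 91 over total exposure 7 hours.
Posterior: α' = 16 + 91 = 107, β' = 12 + 7 = 19.

19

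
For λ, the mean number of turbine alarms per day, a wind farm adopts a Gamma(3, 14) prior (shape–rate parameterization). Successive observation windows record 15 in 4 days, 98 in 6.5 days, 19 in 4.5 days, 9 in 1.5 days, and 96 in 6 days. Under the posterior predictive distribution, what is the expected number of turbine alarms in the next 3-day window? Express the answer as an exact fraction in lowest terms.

Total count: 15 + 98 + 19 + 9 + 96 = 237.
Total exposure: 4 + 6.5 + 4.5 + 1.5 + 6 = 22.5 days.
Gamma(α, β) with Poisson data over total exposure Σt gives posterior Gamma(α+Σx, β+Σt) = Gamma(240, 73/2).
Predictive mean over a 3-day window = T·E[λ|data] = 3·240/(73/2) = 1440/73.

1440/73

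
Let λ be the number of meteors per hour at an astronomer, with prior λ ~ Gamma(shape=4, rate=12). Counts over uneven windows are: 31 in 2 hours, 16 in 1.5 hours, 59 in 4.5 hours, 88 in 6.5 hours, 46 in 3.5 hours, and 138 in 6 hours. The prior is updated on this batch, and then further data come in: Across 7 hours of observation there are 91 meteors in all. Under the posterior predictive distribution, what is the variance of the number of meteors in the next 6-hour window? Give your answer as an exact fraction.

3234/43

Total count: 31 + 16 + 59 + 88 + 46 + 138 = 378.
Total exposure: 2 + 1.5 + 4.5 + 6.5 + 3.5 + 6 = 24 hours.
After the first batch: Gamma(4 + 378, 12 + 24) = Gamma(382, 36).
Total count 91 over total exposure 7 hours.
After the second batch: Gamma(382 + 91, 36 + 7) = Gamma(473, 43).
The posterior predictive for a window of length T is Negative Binomial with variance T·α'·(β'+T)/β'² = 6·473·49/1849 = 3234/43.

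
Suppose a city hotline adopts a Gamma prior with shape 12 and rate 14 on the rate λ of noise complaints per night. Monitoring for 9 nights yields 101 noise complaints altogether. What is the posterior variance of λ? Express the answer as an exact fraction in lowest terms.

Total count 101 over total exposure 9 nights.
The Gamma prior is conjugate for the Poisson rate, so λ | data ~ Gamma(12+101, 14+9) = Gamma(113, 23).
Posterior variance = α'/β'² = 113/529.

113/529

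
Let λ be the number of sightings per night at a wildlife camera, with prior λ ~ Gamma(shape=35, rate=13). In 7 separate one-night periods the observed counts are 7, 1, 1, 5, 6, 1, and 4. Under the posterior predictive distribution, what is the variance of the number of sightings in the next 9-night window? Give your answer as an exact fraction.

Total count: 7 + 1 + 1 + 5 + 6 + 1 + 4 = 25.
Total exposure: 7 nights.
Gamma(α, β) with Poisson data over total exposure Σt gives posterior Gamma(α+Σx, β+Σt) = Gamma(60, 20).
The posterior predictive for a window of length T is Negative Binomial with variance T·α'·(β'+T)/β'² = 9·60·29/400 = 783/20.

783/20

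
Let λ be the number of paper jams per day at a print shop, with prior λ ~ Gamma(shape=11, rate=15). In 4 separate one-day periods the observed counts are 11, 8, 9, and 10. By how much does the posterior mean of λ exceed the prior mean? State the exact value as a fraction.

526/285

Total count: 11 + 8 + 9 + 10 = 38.
Total exposure: 4 days.
Conjugate update: add total count to the shape and total exposure to the rate, giving Gamma(49, 19).
Posterior mean = 49/19 = 49/19; prior mean = 11/15 = 11/15. Difference = 49/19 − 11/15 = 526/285.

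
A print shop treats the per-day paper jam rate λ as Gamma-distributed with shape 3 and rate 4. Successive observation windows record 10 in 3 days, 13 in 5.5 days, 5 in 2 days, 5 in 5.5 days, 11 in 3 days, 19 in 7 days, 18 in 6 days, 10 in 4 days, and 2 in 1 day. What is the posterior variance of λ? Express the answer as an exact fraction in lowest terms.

Total count: 10 + 13 + 5 + 5 + 11 + 19 + 18 + 10 + 2 = 93.
Total exposure: 3 + 5.5 + 2 + 5.5 + 3 + 7 + 6 + 4 + 1 = 37 days.
The Gamma prior is conjugate for the Poisson rate, so λ | data ~ Gamma(3+93, 4+37) = Gamma(96, 41).
Posterior variance = α'/β'² = 96/1681.

96/1681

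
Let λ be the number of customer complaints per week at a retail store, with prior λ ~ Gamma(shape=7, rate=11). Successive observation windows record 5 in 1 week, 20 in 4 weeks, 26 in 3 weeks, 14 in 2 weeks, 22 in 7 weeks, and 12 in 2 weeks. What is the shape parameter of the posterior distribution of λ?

106

Total count: 5 + 20 + 26 + 14 + 22 + 12 = 99.
Total exposure: 1 + 4 + 3 + 2 + 7 + 2 = 19 weeks.
Gamma(α, β) with Poisson data over total exposure Σt gives posterior Gamma(α+Σx, β+Σt) = Gamma(106, 30).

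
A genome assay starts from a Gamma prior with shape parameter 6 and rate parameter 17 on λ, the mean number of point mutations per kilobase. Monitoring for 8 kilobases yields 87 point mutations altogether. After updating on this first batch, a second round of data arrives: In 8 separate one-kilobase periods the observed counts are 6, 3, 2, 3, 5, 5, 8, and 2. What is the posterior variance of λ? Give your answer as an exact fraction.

Total count 87 over total exposure 8 kilobases.
After the first batch: Gamma(6 + 87, 17 + 8) = Gamma(93, 25).
Total count: 6 + 3 + 2 + 3 + 5 + 5 + 8 + 2 = 34.
Total exposure: 8 kilobases.
After the second batch: Gamma(93 + 34, 25 + 8) = Gamma(127, 33).
Posterior variance = α'/β'² = 127/1089.

127/1089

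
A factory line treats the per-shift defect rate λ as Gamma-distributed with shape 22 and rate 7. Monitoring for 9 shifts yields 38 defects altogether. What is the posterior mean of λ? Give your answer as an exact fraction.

Total count 38 over total exposure 9 shifts.
By Gamma–Poisson conjugacy, the posterior is Gamma(α + Σx, β + Σt) = Gamma(22 + 38, 7 + 9) = Gamma(60, 16).
Posterior mean = α'/β' = 60/16 = 15/4.

15/4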